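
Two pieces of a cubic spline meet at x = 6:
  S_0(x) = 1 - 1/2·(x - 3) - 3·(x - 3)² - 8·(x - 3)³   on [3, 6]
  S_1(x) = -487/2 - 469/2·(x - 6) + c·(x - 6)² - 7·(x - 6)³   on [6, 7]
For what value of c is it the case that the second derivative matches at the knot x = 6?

-75

S_0''(x) = -6 - 48·(x - 3), so S_0''(6) = -150. On the right, S_1''(6) = 2c, so c = -75.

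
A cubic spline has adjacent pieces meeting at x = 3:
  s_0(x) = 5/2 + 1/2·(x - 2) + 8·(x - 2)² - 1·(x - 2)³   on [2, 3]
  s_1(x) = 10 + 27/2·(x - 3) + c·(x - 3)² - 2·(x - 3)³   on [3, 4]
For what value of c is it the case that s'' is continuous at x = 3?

s_0''(x) = 16 - 6·(x - 2), so s_0''(3) = 10. On the right, s_1''(3) = 2c, so c = 5.

5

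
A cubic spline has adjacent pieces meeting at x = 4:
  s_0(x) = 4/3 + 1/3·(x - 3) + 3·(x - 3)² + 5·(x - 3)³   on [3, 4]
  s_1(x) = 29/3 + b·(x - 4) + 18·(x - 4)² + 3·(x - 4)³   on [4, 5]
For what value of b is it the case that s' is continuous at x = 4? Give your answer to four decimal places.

21.3333

s_0'(x) = 1/3 + 6·(x - 3) + 15·(x - 3)², so s_0'(4) = 64/3. On the right, s_1'(4) = b, so b = 64/3.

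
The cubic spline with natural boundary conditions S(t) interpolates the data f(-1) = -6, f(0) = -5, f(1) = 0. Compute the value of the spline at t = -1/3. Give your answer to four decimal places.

-5.7037

With σ_i denoting the second derivative at x_i, h_i = 1, 1, and Δ_i = (y_(i+1) − y_i)/h_i = 1, 5:
  1·σ_0 + 4·σ_1 + 1·σ_2 = 6(Δ_1 - Δ_0) = 24
Natural end conditions: σ_0 = σ_2 = 0.
Hence σ_0 = 0, σ_1 = 6, σ_2 = 0.
On [-1, 0], S(t) = -6 + 0·(t + 1) + 0·(t + 1)² + 1·(t + 1)³.
With (t + 1) = 2/3: S(-1/3) = -154/27.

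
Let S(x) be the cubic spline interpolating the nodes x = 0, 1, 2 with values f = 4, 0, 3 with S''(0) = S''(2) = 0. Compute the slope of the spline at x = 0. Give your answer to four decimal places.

Put σ_i = S'' at the i-th knot. Here h = (1, 1) and Δ = (-4, 3), so the interior equations h_(i-1)·σ_(i-1) + 2(h_(i-1)+h_i)·σ_i + h_i·σ_(i+1) = 6(Δ_i − Δ_(i-1)) read
  1·σ_0 + 4·σ_1 + 1·σ_2 = 6(Δ_1 - Δ_0) = 42
Natural end conditions: σ_0 = σ_2 = 0.
Hence σ_0 = 0, σ_1 = 21/2, σ_2 = 0.
On [0, 1], S'(x) = b_0 + 2c_0·x + 3d_0·x² with b_0 = Δ_0 - h_0(2σ_0 + σ_1)/6 = -23/4, c_0 = σ_0/2 = 0, d_0 = (σ_1 - σ_0)/(6h_0) = 7/4. So S'(0) = -23/4.

-5.7500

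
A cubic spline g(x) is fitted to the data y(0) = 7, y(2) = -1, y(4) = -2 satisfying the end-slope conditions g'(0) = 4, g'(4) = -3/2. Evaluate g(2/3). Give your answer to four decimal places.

With M_i denoting the second derivative at x_i, h_i = 2, 2, and Δ_i = (y_(i+1) − y_i)/h_i = -4, -1/2:
  2·M_0 + 8·M_1 + 2·M_2 = 6(Δ_1 - Δ_0) = 21
Clamped end conditions give two more equations: 2h_0·M_0 + h_0·M_1 = 6(Δ_0 - g'(0)) = -48 and h_1·M_1 + 2h_1·M_2 = 6(g'(4) - Δ_1) = -6.
Hence M_0 = -16, M_1 = 8, M_2 = -11/2.
On [0, 2], g(x) = 7 + 4·x - 8·x² + 2·x³.
With x = 2/3: g(2/3) = 181/27.

6.7037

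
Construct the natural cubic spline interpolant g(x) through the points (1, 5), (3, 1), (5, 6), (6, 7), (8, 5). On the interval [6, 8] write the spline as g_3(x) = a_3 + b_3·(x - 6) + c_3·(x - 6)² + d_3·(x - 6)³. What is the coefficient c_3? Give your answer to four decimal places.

Put M_i = g'' at the i-th knot. Here h = (2, 2, 1, 2) and Δ = (-2, 5/2, 1, -1), so the interior equations h_(i-1)·M_(i-1) + 2(h_(i-1)+h_i)·M_i + h_i·M_(i+1) = 6(Δ_i − Δ_(i-1)) read
  2·M_0 + 8·M_1 + 2·M_2 = 6(Δ_1 - Δ_0) = 27
  2·M_1 + 6·M_2 + 1·M_3 = 6(Δ_2 - Δ_1) = -9
  1·M_2 + 6·M_3 + 2·M_4 = 6(Δ_3 - Δ_2) = -12
Natural end conditions: M_0 = M_4 = 0.
Solving: M_0 = 0, M_1 = 1029/256, M_2 = -165/64, M_3 = -201/128, M_4 = 0.
On [6, 8], with g_3(x) = a_3 + b_3·(x - 6) + c_3·(x - 6)² + d_3·(x - 6)³: c_3 = M_3/2 = -201/256, d_3 = (M_4 - M_3)/(6h_3) = 67/512, b_3 = Δ_3 - h_3(2M_3 + M_4)/6 = 3/64.

-0.7852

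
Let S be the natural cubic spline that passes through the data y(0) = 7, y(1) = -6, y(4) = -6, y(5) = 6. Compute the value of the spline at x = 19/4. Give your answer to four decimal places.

Write M_i for S''(x_i). With h_i = 1, 3, 1 and divided differences Δ_i = -13, 0, 12, the continuity of S' gives the tridiagonal system
  1·M_0 + 8·M_1 + 3·M_2 = 6(Δ_1 - Δ_0) = 78
  3·M_1 + 8·M_2 + 1·M_3 = 6(Δ_2 - Δ_1) = 72
Natural end conditions: M_0 = M_3 = 0.
Solving the tridiagonal system: M_0 = 0, M_1 = 408/55, M_2 = 342/55, M_3 = 0.
On [4, 5], S(x) = -6 + 546/55·(x - 4) + 171/55·(x - 4)² - 57/55·(x - 4)³.
With (x - 4) = 3/4: S(19/4) = 1941/704.

2.7571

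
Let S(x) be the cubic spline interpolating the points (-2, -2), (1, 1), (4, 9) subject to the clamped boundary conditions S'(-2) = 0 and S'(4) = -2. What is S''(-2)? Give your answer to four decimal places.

With σ_i denoting the second derivative at x_i, h_i = 3, 3, and Δ_i = (y_(i+1) − y_i)/h_i = 1, 8/3:
  3·σ_0 + 12·σ_1 + 3·σ_2 = 6(Δ_1 - Δ_0) = 10
Clamped end conditions give two more equations: 2h_0·σ_0 + h_0·σ_1 = 6(Δ_0 - S'(-2)) = 6 and h_1·σ_1 + 2h_1·σ_2 = 6(S'(4) - Δ_1) = -28.
Hence σ_0 = -1/6, σ_1 = 7/3, σ_2 = -35/6.

-0.1667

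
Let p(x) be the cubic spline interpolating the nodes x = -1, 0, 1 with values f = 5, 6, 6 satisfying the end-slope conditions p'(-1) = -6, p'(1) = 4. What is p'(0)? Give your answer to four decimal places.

1.2500

Write M_i for p''(x_i). With h_i = 1, 1 and divided differences Δ_i = 1, 0, the continuity of p' gives the tridiagonal system
  1·M_0 + 4·M_1 + 1·M_2 = 6(Δ_1 - Δ_0) = -6
Clamped end conditions give two more equations: 2h_0·M_0 + h_0·M_1 = 6(Δ_0 - p'(-1)) = 42 and h_1·M_1 + 2h_1·M_2 = 6(p'(1) - Δ_1) = 24.
Forward elimination and back-substitution give M_0 = 55/2, M_1 = -13, M_2 = 37/2.
On [0, 1], p'(x) = b_1 + 2c_1·x + 3d_1·x² with b_1 = Δ_1 - h_1(2M_1 + M_2)/6 = 5/4, c_1 = M_1/2 = -13/2, d_1 = (M_2 - M_1)/(6h_1) = 21/4. So p'(0) = 5/4.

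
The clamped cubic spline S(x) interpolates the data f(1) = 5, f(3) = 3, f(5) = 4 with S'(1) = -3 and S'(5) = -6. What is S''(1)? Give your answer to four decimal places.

Let m_i = S''(x_i). Step sizes h_i = 2, 2; slopes of the chords Δ_i = (y_(i+1) - y_i)/h_i = -1, 1/2.
  2·m_0 + 8·m_1 + 2·m_2 = 6(Δ_1 - Δ_0) = 9
Clamped end conditions give two more equations: 2h_0·m_0 + h_0·m_1 = 6(Δ_0 - S'(1)) = 12 and h_1·m_1 + 2h_1·m_2 = 6(S'(5) - Δ_1) = -39.
Solving: m_0 = 9/8, m_1 = 15/4, m_2 = -93/8.

1.1250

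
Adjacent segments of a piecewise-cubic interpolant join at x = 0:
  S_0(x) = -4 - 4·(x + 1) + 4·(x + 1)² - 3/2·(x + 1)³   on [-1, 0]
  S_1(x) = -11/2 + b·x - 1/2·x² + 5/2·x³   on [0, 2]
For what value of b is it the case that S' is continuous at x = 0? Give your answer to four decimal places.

-0.5000

S_0'(x) = -4 + 8·(x + 1) - 9/2·(x + 1)², so S_0'(0) = -1/2. On the right, S_1'(0) = b, so b = -1/2.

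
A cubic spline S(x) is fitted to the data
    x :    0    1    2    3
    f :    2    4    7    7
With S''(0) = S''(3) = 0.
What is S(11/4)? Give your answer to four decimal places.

Put m_i = S'' at the i-th knot. Here h = (1, 1, 1) and Δ = (2, 3, 0), so the interior equations h_(i-1)·m_(i-1) + 2(h_(i-1)+h_i)·m_i + h_i·m_(i+1) = 6(Δ_i − Δ_(i-1)) read
  1·m_0 + 4·m_1 + 1·m_2 = 6(Δ_1 - Δ_0) = 6
  1·m_1 + 4·m_2 + 1·m_3 = 6(Δ_2 - Δ_1) = -18
Natural end conditions: m_0 = m_3 = 0.
Hence m_0 = 0, m_1 = 14/5, m_2 = -26/5, m_3 = 0.
On [2, 3], S(x) = 7 + 26/15·(x - 2) - 13/5·(x - 2)² + 13/15·(x - 2)³.
With (x - 2) = 3/4: S(11/4) = 461/64.

7.2031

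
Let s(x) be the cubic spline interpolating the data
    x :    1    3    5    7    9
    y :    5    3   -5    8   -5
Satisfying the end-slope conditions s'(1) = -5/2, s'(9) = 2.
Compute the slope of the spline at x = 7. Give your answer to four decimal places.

With M_i denoting the second derivative at x_i, h_i = 2, 2, 2, 2, and Δ_i = (y_(i+1) − y_i)/h_i = -1, -4, 13/2, -13/2:
  2·M_0 + 8·M_1 + 2·M_2 = 6(Δ_1 - Δ_0) = -18
  2·M_1 + 8·M_2 + 2·M_3 = 6(Δ_2 - Δ_1) = 63
  2·M_2 + 8·M_3 + 2·M_4 = 6(Δ_3 - Δ_2) = -78
Clamped end conditions give two more equations: 2h_0·M_0 + h_0·M_1 = 6(Δ_0 - s'(1)) = 9 and h_3·M_3 + 2h_3·M_4 = 6(s'(9) - Δ_3) = 51.
Solving: M_0 = 663/112, M_1 = -411/56, M_2 = 231/16, M_3 = -1059/56, M_4 = 2487/112.
On [7, 9], s'(x) = b_3 + 2c_3·(x - 7) + 3d_3·(x - 7)² with b_3 = Δ_3 - h_3(2M_3 + M_4)/6 = -145/112, c_3 = M_3/2 = -1059/112, d_3 = (M_4 - M_3)/(6h_3) = 1535/448. So s'(7) = -145/112.

-1.2946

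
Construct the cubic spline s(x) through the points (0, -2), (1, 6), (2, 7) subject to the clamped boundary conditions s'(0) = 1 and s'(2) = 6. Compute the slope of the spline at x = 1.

5

With M_i denoting the second derivative at x_i, h_i = 1, 1, and Δ_i = (y_(i+1) − y_i)/h_i = 8, 1:
  1·M_0 + 4·M_1 + 1·M_2 = 6(Δ_1 - Δ_0) = -42
Clamped end conditions give two more equations: 2h_0·M_0 + h_0·M_1 = 6(Δ_0 - s'(0)) = 42 and h_1·M_1 + 2h_1·M_2 = 6(s'(2) - Δ_1) = 30.
Solving: M_0 = 34, M_1 = -26, M_2 = 28.
On [1, 2], s'(x) = b_1 + 2c_1·(x - 1) + 3d_1·(x - 1)² with b_1 = Δ_1 - h_1(2M_1 + M_2)/6 = 5, c_1 = M_1/2 = -13, d_1 = (M_2 - M_1)/(6h_1) = 9. So s'(1) = 5.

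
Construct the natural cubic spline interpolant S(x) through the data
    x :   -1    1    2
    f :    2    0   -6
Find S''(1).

Put σ_i = S'' at the i-th knot. Here h = (2, 1) and Δ = (-1, -6), so the interior equations h_(i-1)·σ_(i-1) + 2(h_(i-1)+h_i)·σ_i + h_i·σ_(i+1) = 6(Δ_i − Δ_(i-1)) read
  2·σ_0 + 6·σ_1 + 1·σ_2 = 6(Δ_1 - Δ_0) = -30
Natural end conditions: σ_0 = σ_2 = 0.
Solving the tridiagonal system: σ_0 = 0, σ_1 = -5, σ_2 = 0.

-5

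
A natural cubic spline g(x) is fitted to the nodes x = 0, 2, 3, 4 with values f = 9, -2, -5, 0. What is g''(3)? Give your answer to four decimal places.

11.8696

Let σ_i = g''(x_i). Step sizes h_i = 2, 1, 1; slopes of the chords Δ_i = (y_(i+1) - y_i)/h_i = -11/2, -3, 5.
  2·σ_0 + 6·σ_1 + 1·σ_2 = 6(Δ_1 - Δ_0) = 15
  1·σ_1 + 4·σ_2 + 1·σ_3 = 6(Δ_2 - Δ_1) = 48
Natural end conditions: σ_0 = σ_3 = 0.
Solving the tridiagonal system: σ_0 = 0, σ_1 = 12/23, σ_2 = 273/23, σ_3 = 0.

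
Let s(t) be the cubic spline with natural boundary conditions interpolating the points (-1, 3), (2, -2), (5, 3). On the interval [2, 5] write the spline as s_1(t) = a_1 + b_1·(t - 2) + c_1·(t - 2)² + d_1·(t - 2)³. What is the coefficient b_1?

With M_i denoting the second derivative at x_i, h_i = 3, 3, and Δ_i = (y_(i+1) − y_i)/h_i = -5/3, 5/3:
  3·M_0 + 12·M_1 + 3·M_2 = 6(Δ_1 - Δ_0) = 20
Natural end conditions: M_0 = M_2 = 0.
Solving: M_0 = 0, M_1 = 5/3, M_2 = 0.
On [2, 5], with s_1(t) = a_1 + b_1·(t - 2) + c_1·(t - 2)² + d_1·(t - 2)³: c_1 = M_1/2 = 5/6, d_1 = (M_2 - M_1)/(6h_1) = -5/54, b_1 = Δ_1 - h_1(2M_1 + M_2)/6 = 0.

0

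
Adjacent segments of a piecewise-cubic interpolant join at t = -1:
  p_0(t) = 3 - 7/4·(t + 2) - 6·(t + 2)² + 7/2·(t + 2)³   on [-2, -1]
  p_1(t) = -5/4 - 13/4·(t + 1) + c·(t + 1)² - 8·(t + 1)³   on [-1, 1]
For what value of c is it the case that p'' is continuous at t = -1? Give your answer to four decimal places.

p_0''(t) = -12 + 21·(t + 2), so p_0''(-1) = 9. On the right, p_1''(-1) = 2c, so c = 9/2.

4.5000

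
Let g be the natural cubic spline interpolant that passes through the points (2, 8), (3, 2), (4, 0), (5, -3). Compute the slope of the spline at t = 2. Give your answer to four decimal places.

Put m_i = g'' at the i-th knot. Here h = (1, 1, 1) and Δ = (-6, -2, -3), so the interior equations h_(i-1)·m_(i-1) + 2(h_(i-1)+h_i)·m_i + h_i·m_(i+1) = 6(Δ_i − Δ_(i-1)) read
  1·m_0 + 4·m_1 + 1·m_2 = 6(Δ_1 - Δ_0) = 24
  1·m_1 + 4·m_2 + 1·m_3 = 6(Δ_2 - Δ_1) = -6
Natural end conditions: m_0 = m_3 = 0.
Hence m_0 = 0, m_1 = 34/5, m_2 = -16/5, m_3 = 0.
On [2, 3], g'(t) = b_0 + 2c_0·(t - 2) + 3d_0·(t - 2)² with b_0 = Δ_0 - h_0(2m_0 + m_1)/6 = -107/15, c_0 = m_0/2 = 0, d_0 = (m_1 - m_0)/(6h_0) = 17/15. So g'(2) = -107/15.

-7.1333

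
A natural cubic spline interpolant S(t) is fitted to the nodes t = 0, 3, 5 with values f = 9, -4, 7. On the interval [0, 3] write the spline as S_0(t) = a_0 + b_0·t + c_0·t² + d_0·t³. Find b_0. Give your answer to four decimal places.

With σ_i denoting the second derivative at x_i, h_i = 3, 2, and Δ_i = (y_(i+1) − y_i)/h_i = -13/3, 11/2:
  3·σ_0 + 10·σ_1 + 2·σ_2 = 6(Δ_1 - Δ_0) = 59
Natural end conditions: σ_0 = σ_2 = 0.
Solving: σ_0 = 0, σ_1 = 59/10, σ_2 = 0.
On [0, 3], with S_0(t) = a_0 + b_0·t + c_0·t² + d_0·t³: c_0 = σ_0/2 = 0, d_0 = (σ_1 - σ_0)/(6h_0) = 59/180, b_0 = Δ_0 - h_0(2σ_0 + σ_1)/6 = -437/60.

-7.2833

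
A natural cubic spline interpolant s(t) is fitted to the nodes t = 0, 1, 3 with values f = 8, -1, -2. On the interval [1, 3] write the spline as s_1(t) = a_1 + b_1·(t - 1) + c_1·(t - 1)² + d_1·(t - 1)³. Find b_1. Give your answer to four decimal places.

-6.1667

Put m_i = s'' at the i-th knot. Here h = (1, 2) and Δ = (-9, -1/2), so the interior equations h_(i-1)·m_(i-1) + 2(h_(i-1)+h_i)·m_i + h_i·m_(i+1) = 6(Δ_i − Δ_(i-1)) read
  1·m_0 + 6·m_1 + 2·m_2 = 6(Δ_1 - Δ_0) = 51
Natural end conditions: m_0 = m_2 = 0.
Hence m_0 = 0, m_1 = 17/2, m_2 = 0.
On [1, 3], with s_1(t) = a_1 + b_1·(t - 1) + c_1·(t - 1)² + d_1·(t - 1)³: c_1 = m_1/2 = 17/4, d_1 = (m_2 - m_1)/(6h_1) = -17/24, b_1 = Δ_1 - h_1(2m_1 + m_2)/6 = -37/6.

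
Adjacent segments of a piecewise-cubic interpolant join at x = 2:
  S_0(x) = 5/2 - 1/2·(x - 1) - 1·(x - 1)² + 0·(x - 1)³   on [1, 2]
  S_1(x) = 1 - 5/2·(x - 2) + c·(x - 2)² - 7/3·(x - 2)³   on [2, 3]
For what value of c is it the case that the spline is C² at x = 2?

S_0''(x) = -2 + 0·(x - 1), so S_0''(2) = -2. On the right, S_1''(2) = 2c, so c = -1.

-1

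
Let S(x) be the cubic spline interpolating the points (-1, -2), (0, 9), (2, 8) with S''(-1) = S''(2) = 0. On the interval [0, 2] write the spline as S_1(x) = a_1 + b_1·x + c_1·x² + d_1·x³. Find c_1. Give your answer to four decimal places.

With M_i denoting the second derivative at x_i, h_i = 1, 2, and Δ_i = (y_(i+1) − y_i)/h_i = 11, -1/2:
  1·M_0 + 6·M_1 + 2·M_2 = 6(Δ_1 - Δ_0) = -69
Natural end conditions: M_0 = M_2 = 0.
Forward elimination and back-substitution give M_0 = 0, M_1 = -23/2, M_2 = 0.
On [0, 2], with S_1(x) = a_1 + b_1·x + c_1·x² + d_1·x³: c_1 = M_1/2 = -23/4, d_1 = (M_2 - M_1)/(6h_1) = 23/24, b_1 = Δ_1 - h_1(2M_1 + M_2)/6 = 43/6.

-5.7500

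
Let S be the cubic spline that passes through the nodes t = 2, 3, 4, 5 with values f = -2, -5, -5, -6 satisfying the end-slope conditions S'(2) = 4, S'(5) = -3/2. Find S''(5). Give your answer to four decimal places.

0.9333

Put σ_i = S'' at the i-th knot. Here h = (1, 1, 1) and Δ = (-3, 0, -1), so the interior equations h_(i-1)·σ_(i-1) + 2(h_(i-1)+h_i)·σ_i + h_i·σ_(i+1) = 6(Δ_i − Δ_(i-1)) read
  1·σ_0 + 4·σ_1 + 1·σ_2 = 6(Δ_1 - Δ_0) = 18
  1·σ_1 + 4·σ_2 + 1·σ_3 = 6(Δ_2 - Δ_1) = -6
Clamped end conditions give two more equations: 2h_0·σ_0 + h_0·σ_1 = 6(Δ_0 - S'(2)) = -42 and h_2·σ_2 + 2h_2·σ_3 = 6(S'(5) - Δ_2) = -3.
Solving the tridiagonal system: σ_0 = -409/15, σ_1 = 188/15, σ_2 = -73/15, σ_3 = 14/15.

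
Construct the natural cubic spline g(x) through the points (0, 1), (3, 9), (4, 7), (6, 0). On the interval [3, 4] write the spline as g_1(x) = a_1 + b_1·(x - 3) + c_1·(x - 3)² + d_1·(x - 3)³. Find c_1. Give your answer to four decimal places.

Write M_i for g''(x_i). With h_i = 3, 1, 2 and divided differences Δ_i = 8/3, -2, -7/2, the continuity of g' gives the tridiagonal system
  3·M_0 + 8·M_1 + 1·M_2 = 6(Δ_1 - Δ_0) = -28
  1·M_1 + 6·M_2 + 2·M_3 = 6(Δ_2 - Δ_1) = -9
Natural end conditions: M_0 = M_3 = 0.
Solving: M_0 = 0, M_1 = -159/47, M_2 = -44/47, M_3 = 0.
On [3, 4], with g_1(x) = a_1 + b_1·(x - 3) + c_1·(x - 3)² + d_1·(x - 3)³: c_1 = M_1/2 = -159/94, d_1 = (M_2 - M_1)/(6h_1) = 115/282, b_1 = Δ_1 - h_1(2M_1 + M_2)/6 = -101/141.

-1.6915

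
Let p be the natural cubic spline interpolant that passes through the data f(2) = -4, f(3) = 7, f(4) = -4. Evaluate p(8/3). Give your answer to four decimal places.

With M_i denoting the second derivative at x_i, h_i = 1, 1, and Δ_i = (y_(i+1) − y_i)/h_i = 11, -11:
  1·M_0 + 4·M_1 + 1·M_2 = 6(Δ_1 - Δ_0) = -132
Natural end conditions: M_0 = M_2 = 0.
Solving: M_0 = 0, M_1 = -33, M_2 = 0.
On [2, 3], p(x) = -4 + 33/2·(x - 2) + 0·(x - 2)² - 11/2·(x - 2)³.
With (x - 2) = 2/3: p(8/3) = 145/27.

5.3704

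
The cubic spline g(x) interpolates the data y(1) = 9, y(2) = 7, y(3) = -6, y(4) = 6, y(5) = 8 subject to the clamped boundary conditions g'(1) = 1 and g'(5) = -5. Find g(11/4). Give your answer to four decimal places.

-4.3664

With M_i denoting the second derivative at x_i, h_i = 1, 1, 1, 1, and Δ_i = (y_(i+1) − y_i)/h_i = -2, -13, 12, 2:
  1·M_0 + 4·M_1 + 1·M_2 = 6(Δ_1 - Δ_0) = -66
  1·M_1 + 4·M_2 + 1·M_3 = 6(Δ_2 - Δ_1) = 150
  1·M_2 + 4·M_3 + 1·M_4 = 6(Δ_3 - Δ_2) = -60
Clamped end conditions give two more equations: 2h_0·M_0 + h_0·M_1 = 6(Δ_0 - g'(1)) = -18 and h_3·M_3 + 2h_3·M_4 = 6(g'(5) - Δ_3) = -42.
Solving: M_0 = 183/28, M_1 = -435/14, M_2 = 207/4, M_3 = -363/14, M_4 = -225/28.
On [2, 3], g(x) = 7 - 631/56·(x - 2) - 435/28·(x - 2)² + 773/56·(x - 2)³.
With (x - 2) = 3/4: g(11/4) = -15649/3584.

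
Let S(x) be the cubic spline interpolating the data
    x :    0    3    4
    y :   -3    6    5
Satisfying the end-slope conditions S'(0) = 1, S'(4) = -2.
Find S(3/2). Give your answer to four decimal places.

1.6406

With m_i denoting the second derivative at x_i, h_i = 3, 1, and Δ_i = (y_(i+1) − y_i)/h_i = 3, -1:
  3·m_0 + 8·m_1 + 1·m_2 = 6(Δ_1 - Δ_0) = -24
Clamped end conditions give two more equations: 2h_0·m_0 + h_0·m_1 = 6(Δ_0 - S'(0)) = 12 and h_1·m_1 + 2h_1·m_2 = 6(S'(4) - Δ_1) = -6.
Solving the tridiagonal system: m_0 = 17/4, m_1 = -9/2, m_2 = -3/4.
On [0, 3], S(x) = -3 + 1·x + 17/8·x² - 35/72·x³.
With x = 3/2: S(3/2) = 105/64.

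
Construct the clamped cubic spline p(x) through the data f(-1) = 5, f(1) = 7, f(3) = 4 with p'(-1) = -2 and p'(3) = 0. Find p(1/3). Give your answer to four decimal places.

6.1481

Write σ_i for p''(x_i). With h_i = 2, 2 and divided differences Δ_i = 1, -3/2, the continuity of p' gives the tridiagonal system
  2·σ_0 + 8·σ_1 + 2·σ_2 = 6(Δ_1 - Δ_0) = -15
Clamped end conditions give two more equations: 2h_0·σ_0 + h_0·σ_1 = 6(Δ_0 - p'(-1)) = 18 and h_1·σ_1 + 2h_1·σ_2 = 6(p'(3) - Δ_1) = 9.
Solving: σ_0 = 55/8, σ_1 = -19/4, σ_2 = 37/8.
On [-1, 1], p(x) = 5 - 2·(x + 1) + 55/16·(x + 1)² - 31/32·(x + 1)³.
With (x + 1) = 4/3: p(1/3) = 166/27.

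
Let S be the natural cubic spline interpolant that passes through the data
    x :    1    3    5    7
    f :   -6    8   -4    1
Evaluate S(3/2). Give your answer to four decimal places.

With M_i denoting the second derivative at x_i, h_i = 2, 2, 2, and Δ_i = (y_(i+1) − y_i)/h_i = 7, -6, 5/2:
  2·M_0 + 8·M_1 + 2·M_2 = 6(Δ_1 - Δ_0) = -78
  2·M_1 + 8·M_2 + 2·M_3 = 6(Δ_2 - Δ_1) = 51
Natural end conditions: M_0 = M_3 = 0.
Solving: M_0 = 0, M_1 = -121/10, M_2 = 47/5, M_3 = 0.
On [1, 3], S(x) = -6 + 331/30·(x - 1) + 0·(x - 1)² - 121/120·(x - 1)³.
With (x - 1) = 1/2: S(3/2) = -39/64.

-0.6094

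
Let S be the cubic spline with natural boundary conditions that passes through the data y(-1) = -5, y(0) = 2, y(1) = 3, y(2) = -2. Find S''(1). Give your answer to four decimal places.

-7.2000

Write M_i for S''(x_i). With h_i = 1, 1, 1 and divided differences Δ_i = 7, 1, -5, the continuity of S' gives the tridiagonal system
  1·M_0 + 4·M_1 + 1·M_2 = 6(Δ_1 - Δ_0) = -36
  1·M_1 + 4·M_2 + 1·M_3 = 6(Δ_2 - Δ_1) = -36
Natural end conditions: M_0 = M_3 = 0.
Forward elimination and back-substitution give M_0 = 0, M_1 = -36/5, M_2 = -36/5, M_3 = 0.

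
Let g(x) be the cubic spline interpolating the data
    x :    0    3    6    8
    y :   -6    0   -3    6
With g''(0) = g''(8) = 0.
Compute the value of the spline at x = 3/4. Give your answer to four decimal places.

-3.6163

Let M_i = g''(x_i). Step sizes h_i = 3, 3, 2; slopes of the chords Δ_i = (y_(i+1) - y_i)/h_i = 2, -1, 9/2.
  3·M_0 + 12·M_1 + 3·M_2 = 6(Δ_1 - Δ_0) = -18
  3·M_1 + 10·M_2 + 2·M_3 = 6(Δ_2 - Δ_1) = 33
Natural end conditions: M_0 = M_3 = 0.
Forward elimination and back-substitution give M_0 = 0, M_1 = -93/37, M_2 = 150/37, M_3 = 0.
On [0, 3], g(x) = -6 + 241/74·x + 0·x² - 31/222·x³.
With x = 3/4: g(3/4) = -17127/4736.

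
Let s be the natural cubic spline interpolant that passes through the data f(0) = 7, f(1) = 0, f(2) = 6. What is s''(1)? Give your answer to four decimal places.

With M_i denoting the second derivative at x_i, h_i = 1, 1, and Δ_i = (y_(i+1) − y_i)/h_i = -7, 6:
  1·M_0 + 4·M_1 + 1·M_2 = 6(Δ_1 - Δ_0) = 78
Natural end conditions: M_0 = M_2 = 0.
Forward elimination and back-substitution give M_0 = 0, M_1 = 39/2, M_2 = 0.

19.5000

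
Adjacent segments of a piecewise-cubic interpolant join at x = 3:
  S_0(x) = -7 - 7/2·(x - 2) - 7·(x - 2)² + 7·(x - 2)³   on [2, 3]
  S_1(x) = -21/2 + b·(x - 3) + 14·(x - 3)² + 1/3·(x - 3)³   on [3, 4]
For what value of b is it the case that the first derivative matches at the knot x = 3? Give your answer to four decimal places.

3.5000

S_0'(x) = -7/2 - 14·(x - 2) + 21·(x - 2)², so S_0'(3) = 7/2. On the right, S_1'(3) = b, so b = 7/2.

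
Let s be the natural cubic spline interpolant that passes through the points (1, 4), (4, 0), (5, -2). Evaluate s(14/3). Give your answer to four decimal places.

-1.3086

Write σ_i for s''(x_i). With h_i = 3, 1 and divided differences Δ_i = -4/3, -2, the continuity of s' gives the tridiagonal system
  3·σ_0 + 8·σ_1 + 1·σ_2 = 6(Δ_1 - Δ_0) = -4
Natural end conditions: σ_0 = σ_2 = 0.
Solving the tridiagonal system: σ_0 = 0, σ_1 = -1/2, σ_2 = 0.
On [4, 5], s(t) = 0 - 11/6·(t - 4) - 1/4·(t - 4)² + 1/12·(t - 4)³.
With (t - 4) = 2/3: s(14/3) = -106/81.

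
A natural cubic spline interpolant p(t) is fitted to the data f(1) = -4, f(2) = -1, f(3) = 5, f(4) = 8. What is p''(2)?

With m_i denoting the second derivative at x_i, h_i = 1, 1, 1, and Δ_i = (y_(i+1) − y_i)/h_i = 3, 6, 3:
  1·m_0 + 4·m_1 + 1·m_2 = 6(Δ_1 - Δ_0) = 18
  1·m_1 + 4·m_2 + 1·m_3 = 6(Δ_2 - Δ_1) = -18
Natural end conditions: m_0 = m_3 = 0.
Forward elimination and back-substitution give m_0 = 0, m_1 = 6, m_2 = -6, m_3 = 0.

6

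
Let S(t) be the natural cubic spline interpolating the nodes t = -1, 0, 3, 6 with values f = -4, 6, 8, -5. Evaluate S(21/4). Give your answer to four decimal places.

-1.4591

Write m_i for S''(x_i). With h_i = 1, 3, 3 and divided differences Δ_i = 10, 2/3, -13/3, the continuity of S' gives the tridiagonal system
  1·m_0 + 8·m_1 + 3·m_2 = 6(Δ_1 - Δ_0) = -56
  3·m_1 + 12·m_2 + 3·m_3 = 6(Δ_2 - Δ_1) = -30
Natural end conditions: m_0 = m_3 = 0.
Solving the tridiagonal system: m_0 = 0, m_1 = -194/29, m_2 = -24/29, m_3 = 0.
On [3, 6], S(t) = 8 - 305/87·(t - 3) - 12/29·(t - 3)² + 4/87·(t - 3)³.
With (t - 3) = 9/4: S(21/4) = -677/464.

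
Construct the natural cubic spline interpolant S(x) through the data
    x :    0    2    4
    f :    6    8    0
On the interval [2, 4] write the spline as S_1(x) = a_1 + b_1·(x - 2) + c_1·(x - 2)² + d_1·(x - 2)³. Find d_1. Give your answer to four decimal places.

With m_i denoting the second derivative at x_i, h_i = 2, 2, and Δ_i = (y_(i+1) − y_i)/h_i = 1, -4:
  2·m_0 + 8·m_1 + 2·m_2 = 6(Δ_1 - Δ_0) = -30
Natural end conditions: m_0 = m_2 = 0.
Solving the tridiagonal system: m_0 = 0, m_1 = -15/4, m_2 = 0.
On [2, 4], with S_1(x) = a_1 + b_1·(x - 2) + c_1·(x - 2)² + d_1·(x - 2)³: c_1 = m_1/2 = -15/8, d_1 = (m_2 - m_1)/(6h_1) = 5/16, b_1 = Δ_1 - h_1(2m_1 + m_2)/6 = -3/2.

0.3125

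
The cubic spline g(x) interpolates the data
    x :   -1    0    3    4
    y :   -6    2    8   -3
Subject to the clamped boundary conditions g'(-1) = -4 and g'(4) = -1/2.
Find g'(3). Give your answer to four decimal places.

With σ_i denoting the second derivative at x_i, h_i = 1, 3, 1, and Δ_i = (y_(i+1) − y_i)/h_i = 8, 2, -11:
  1·σ_0 + 8·σ_1 + 3·σ_2 = 6(Δ_1 - Δ_0) = -36
  3·σ_1 + 8·σ_2 + 1·σ_3 = 6(Δ_2 - Δ_1) = -78
Clamped end conditions give two more equations: 2h_0·σ_0 + h_0·σ_1 = 6(Δ_0 - g'(-1)) = 72 and h_2·σ_2 + 2h_2·σ_3 = 6(g'(4) - Δ_2) = 63.
Hence σ_0 = 803/21, σ_1 = -94/21, σ_2 = -269/21, σ_3 = 796/21.
On [3, 4], g'(x) = b_2 + 2c_2·(x - 3) + 3d_2·(x - 3)² with b_2 = Δ_2 - h_2(2σ_2 + σ_3)/6 = -274/21, c_2 = σ_2/2 = -269/42, d_2 = (σ_3 - σ_2)/(6h_2) = 355/42. So g'(3) = -274/21.

-13.0476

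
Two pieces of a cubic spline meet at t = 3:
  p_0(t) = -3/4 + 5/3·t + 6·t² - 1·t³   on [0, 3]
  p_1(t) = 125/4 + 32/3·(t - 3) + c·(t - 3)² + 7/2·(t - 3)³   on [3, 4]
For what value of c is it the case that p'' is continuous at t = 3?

p_0''(t) = 12 - 6·t, so p_0''(3) = -6. On the right, p_1''(3) = 2c, so c = -3.

-3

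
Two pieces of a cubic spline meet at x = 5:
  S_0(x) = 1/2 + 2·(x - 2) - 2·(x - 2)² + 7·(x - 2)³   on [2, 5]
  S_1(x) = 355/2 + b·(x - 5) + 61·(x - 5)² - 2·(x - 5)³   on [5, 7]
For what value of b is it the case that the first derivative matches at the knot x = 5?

179

S_0'(x) = 2 - 4·(x - 2) + 21·(x - 2)², so S_0'(5) = 179. On the right, S_1'(5) = b, so b = 179.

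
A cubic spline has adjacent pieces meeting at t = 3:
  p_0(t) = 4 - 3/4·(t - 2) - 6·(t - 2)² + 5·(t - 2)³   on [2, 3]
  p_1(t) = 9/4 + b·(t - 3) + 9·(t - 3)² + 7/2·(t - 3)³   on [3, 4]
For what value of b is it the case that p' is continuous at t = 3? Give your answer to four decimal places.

2.2500

p_0'(t) = -3/4 - 12·(t - 2) + 15·(t - 2)², so p_0'(3) = 9/4. On the right, p_1'(3) = b, so b = 9/4.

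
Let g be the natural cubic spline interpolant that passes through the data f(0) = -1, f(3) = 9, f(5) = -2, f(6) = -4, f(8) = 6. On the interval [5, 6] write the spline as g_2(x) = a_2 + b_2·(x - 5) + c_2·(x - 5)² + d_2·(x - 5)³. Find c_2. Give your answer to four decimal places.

With M_i denoting the second derivative at x_i, h_i = 3, 2, 1, 2, and Δ_i = (y_(i+1) − y_i)/h_i = 10/3, -11/2, -2, 5:
  3·M_0 + 10·M_1 + 2·M_2 = 6(Δ_1 - Δ_0) = -53
  2·M_1 + 6·M_2 + 1·M_3 = 6(Δ_2 - Δ_1) = 21
  1·M_2 + 6·M_3 + 2·M_4 = 6(Δ_3 - Δ_2) = 42
Natural end conditions: M_0 = M_4 = 0.
Solving the tridiagonal system: M_0 = 0, M_1 = -2023/326, M_2 = 738/163, M_3 = 1018/163, M_4 = 0.
On [5, 6], with g_2(x) = a_2 + b_2·(x - 5) + c_2·(x - 5)² + d_2·(x - 5)³: c_2 = M_2/2 = 369/163, d_2 = (M_3 - M_2)/(6h_2) = 140/489, b_2 = Δ_2 - h_2(2M_2 + M_3)/6 = -2225/489.

2.2638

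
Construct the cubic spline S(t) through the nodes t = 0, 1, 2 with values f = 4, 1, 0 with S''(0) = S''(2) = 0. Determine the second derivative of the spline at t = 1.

3

With M_i denoting the second derivative at x_i, h_i = 1, 1, and Δ_i = (y_(i+1) − y_i)/h_i = -3, -1:
  1·M_0 + 4·M_1 + 1·M_2 = 6(Δ_1 - Δ_0) = 12
Natural end conditions: M_0 = M_2 = 0.
Solving the tridiagonal system: M_0 = 0, M_1 = 3, M_2 = 0.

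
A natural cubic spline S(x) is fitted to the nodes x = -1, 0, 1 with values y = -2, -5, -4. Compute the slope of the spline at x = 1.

Let m_i = S''(x_i). Step sizes h_i = 1, 1; slopes of the chords Δ_i = (y_(i+1) - y_i)/h_i = -3, 1.
  1·m_0 + 4·m_1 + 1·m_2 = 6(Δ_1 - Δ_0) = 24
Natural end conditions: m_0 = m_2 = 0.
Solving the tridiagonal system: m_0 = 0, m_1 = 6, m_2 = 0.
On [0, 1], S'(x) = b_1 + 2c_1·x + 3d_1·x² with b_1 = Δ_1 - h_1(2m_1 + m_2)/6 = -1, c_1 = m_1/2 = 3, d_1 = (m_2 - m_1)/(6h_1) = -1. So S'(1) = 2.

2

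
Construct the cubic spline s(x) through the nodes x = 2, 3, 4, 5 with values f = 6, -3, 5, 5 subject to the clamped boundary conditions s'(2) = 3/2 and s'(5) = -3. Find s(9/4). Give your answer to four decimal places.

4.9453

Put m_i = s'' at the i-th knot. Here h = (1, 1, 1) and Δ = (-9, 8, 0), so the interior equations h_(i-1)·m_(i-1) + 2(h_(i-1)+h_i)·m_i + h_i·m_(i+1) = 6(Δ_i − Δ_(i-1)) read
  1·m_0 + 4·m_1 + 1·m_2 = 6(Δ_1 - Δ_0) = 102
  1·m_1 + 4·m_2 + 1·m_3 = 6(Δ_2 - Δ_1) = -48
Clamped end conditions give two more equations: 2h_0·m_0 + h_0·m_1 = 6(Δ_0 - s'(2)) = -63 and h_2·m_2 + 2h_2·m_3 = 6(s'(5) - Δ_2) = -18.
Hence m_0 = -54, m_1 = 45, m_2 = -24, m_3 = 3.
On [2, 3], s(x) = 6 + 3/2·(x - 2) - 27·(x - 2)² + 33/2·(x - 2)³.
With (x - 2) = 1/4: s(9/4) = 633/128.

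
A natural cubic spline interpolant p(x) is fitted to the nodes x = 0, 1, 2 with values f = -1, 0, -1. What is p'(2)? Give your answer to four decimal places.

Write m_i for p''(x_i). With h_i = 1, 1 and divided differences Δ_i = 1, -1, the continuity of p' gives the tridiagonal system
  1·m_0 + 4·m_1 + 1·m_2 = 6(Δ_1 - Δ_0) = -12
Natural end conditions: m_0 = m_2 = 0.
Forward elimination and back-substitution give m_0 = 0, m_1 = -3, m_2 = 0.
On [1, 2], p'(x) = b_1 + 2c_1·(x - 1) + 3d_1·(x - 1)² with b_1 = Δ_1 - h_1(2m_1 + m_2)/6 = 0, c_1 = m_1/2 = -3/2, d_1 = (m_2 - m_1)/(6h_1) = 1/2. So p'(2) = -3/2.

-1.5000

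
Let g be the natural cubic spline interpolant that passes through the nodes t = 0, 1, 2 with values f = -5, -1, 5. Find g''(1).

3

Write M_i for g''(x_i). With h_i = 1, 1 and divided differences Δ_i = 4, 6, the continuity of g' gives the tridiagonal system
  1·M_0 + 4·M_1 + 1·M_2 = 6(Δ_1 - Δ_0) = 12
Natural end conditions: M_0 = M_2 = 0.
Solving the tridiagonal system: M_0 = 0, M_1 = 3, M_2 = 0.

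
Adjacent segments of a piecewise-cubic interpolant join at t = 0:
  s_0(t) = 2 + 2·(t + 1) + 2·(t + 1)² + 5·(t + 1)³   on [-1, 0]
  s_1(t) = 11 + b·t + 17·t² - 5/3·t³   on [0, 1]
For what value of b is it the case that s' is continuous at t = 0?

s_0'(t) = 2 + 4·(t + 1) + 15·(t + 1)², so s_0'(0) = 21. On the right, s_1'(0) = b, so b = 21.

21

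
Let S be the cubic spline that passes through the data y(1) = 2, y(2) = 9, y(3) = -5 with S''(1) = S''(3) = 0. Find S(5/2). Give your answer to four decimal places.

Let m_i = S''(x_i). Step sizes h_i = 1, 1; slopes of the chords Δ_i = (y_(i+1) - y_i)/h_i = 7, -14.
  1·m_0 + 4·m_1 + 1·m_2 = 6(Δ_1 - Δ_0) = -126
Natural end conditions: m_0 = m_2 = 0.
Forward elimination and back-substitution give m_0 = 0, m_1 = -63/2, m_2 = 0.
On [2, 3], S(t) = 9 - 7/2·(t - 2) - 63/4·(t - 2)² + 21/4·(t - 2)³.
With (t - 2) = 1/2: S(5/2) = 127/32.

3.9688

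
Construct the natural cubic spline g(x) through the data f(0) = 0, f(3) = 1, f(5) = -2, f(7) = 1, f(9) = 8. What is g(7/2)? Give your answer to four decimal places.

0.2181

Write σ_i for g''(x_i). With h_i = 3, 2, 2, 2 and divided differences Δ_i = 1/3, -3/2, 3/2, 7/2, the continuity of g' gives the tridiagonal system
  3·σ_0 + 10·σ_1 + 2·σ_2 = 6(Δ_1 - Δ_0) = -11
  2·σ_1 + 8·σ_2 + 2·σ_3 = 6(Δ_2 - Δ_1) = 18
  2·σ_2 + 8·σ_3 + 2·σ_4 = 6(Δ_3 - Δ_2) = 12
Natural end conditions: σ_0 = σ_4 = 0.
Solving the tridiagonal system: σ_0 = 0, σ_1 = -225/142, σ_2 = 172/71, σ_3 = 127/142, σ_4 = 0.
On [3, 5], g(x) = 1 - 533/426·(x - 3) - 225/284·(x - 3)² + 569/1704·(x - 3)³.
With (x - 3) = 1/2: g(7/2) = 991/4544.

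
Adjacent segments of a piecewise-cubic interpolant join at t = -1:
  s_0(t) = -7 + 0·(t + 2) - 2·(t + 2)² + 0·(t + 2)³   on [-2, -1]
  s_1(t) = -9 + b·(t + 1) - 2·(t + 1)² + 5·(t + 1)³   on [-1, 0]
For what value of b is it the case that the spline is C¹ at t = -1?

s_0'(t) = 0 - 4·(t + 2) + 0·(t + 2)², so s_0'(-1) = -4. On the right, s_1'(-1) = b, so b = -4.

-4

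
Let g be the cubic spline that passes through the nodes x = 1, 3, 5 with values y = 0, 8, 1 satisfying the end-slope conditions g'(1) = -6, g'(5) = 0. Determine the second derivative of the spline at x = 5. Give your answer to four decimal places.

12.3750

With σ_i denoting the second derivative at x_i, h_i = 2, 2, and Δ_i = (y_(i+1) − y_i)/h_i = 4, -7/2:
  2·σ_0 + 8·σ_1 + 2·σ_2 = 6(Δ_1 - Δ_0) = -45
Clamped end conditions give two more equations: 2h_0·σ_0 + h_0·σ_1 = 6(Δ_0 - g'(1)) = 60 and h_1·σ_1 + 2h_1·σ_2 = 6(g'(5) - Δ_1) = 21.
Hence σ_0 = 177/8, σ_1 = -57/4, σ_2 = 99/8.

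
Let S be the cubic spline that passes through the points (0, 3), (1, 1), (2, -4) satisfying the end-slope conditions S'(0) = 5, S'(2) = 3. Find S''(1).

-7

With σ_i denoting the second derivative at x_i, h_i = 1, 1, and Δ_i = (y_(i+1) − y_i)/h_i = -2, -5:
  1·σ_0 + 4·σ_1 + 1·σ_2 = 6(Δ_1 - Δ_0) = -18
Clamped end conditions give two more equations: 2h_0·σ_0 + h_0·σ_1 = 6(Δ_0 - S'(0)) = -42 and h_1·σ_1 + 2h_1·σ_2 = 6(S'(2) - Δ_1) = 48.
Solving the tridiagonal system: σ_0 = -35/2, σ_1 = -7, σ_2 = 55/2.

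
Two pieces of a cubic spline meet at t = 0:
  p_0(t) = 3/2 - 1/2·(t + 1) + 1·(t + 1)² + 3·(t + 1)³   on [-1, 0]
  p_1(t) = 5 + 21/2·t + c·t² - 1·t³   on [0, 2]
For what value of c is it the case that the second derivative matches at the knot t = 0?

p_0''(t) = 2 + 18·(t + 1), so p_0''(0) = 20. On the right, p_1''(0) = 2c, so c = 10.

10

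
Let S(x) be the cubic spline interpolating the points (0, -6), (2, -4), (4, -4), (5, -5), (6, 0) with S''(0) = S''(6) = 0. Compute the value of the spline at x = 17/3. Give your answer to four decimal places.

-2.1429

Let M_i = S''(x_i). Step sizes h_i = 2, 2, 1, 1; slopes of the chords Δ_i = (y_(i+1) - y_i)/h_i = 1, 0, -1, 5.
  2·M_0 + 8·M_1 + 2·M_2 = 6(Δ_1 - Δ_0) = -6
  2·M_1 + 6·M_2 + 1·M_3 = 6(Δ_2 - Δ_1) = -6
  1·M_2 + 4·M_3 + 1·M_4 = 6(Δ_3 - Δ_2) = 36
Natural end conditions: M_0 = M_4 = 0.
Forward elimination and back-substitution give M_0 = 0, M_1 = -3/28, M_2 = -18/7, M_3 = 135/14, M_4 = 0.
On [5, 6], S(x) = -5 + 25/14·(x - 5) + 135/28·(x - 5)² - 45/28·(x - 5)³.
With (x - 5) = 2/3: S(17/3) = -15/7.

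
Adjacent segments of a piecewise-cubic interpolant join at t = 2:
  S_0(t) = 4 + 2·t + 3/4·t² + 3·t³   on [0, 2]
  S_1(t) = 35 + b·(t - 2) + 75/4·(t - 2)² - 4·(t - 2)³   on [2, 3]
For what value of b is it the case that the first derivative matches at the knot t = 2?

S_0'(t) = 2 + 3/2·t + 9·t², so S_0'(2) = 41. On the right, S_1'(2) = b, so b = 41.

41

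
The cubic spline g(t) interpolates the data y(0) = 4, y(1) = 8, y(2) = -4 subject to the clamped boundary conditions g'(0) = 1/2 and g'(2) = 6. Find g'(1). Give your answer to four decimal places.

-7.6250

Put m_i = g'' at the i-th knot. Here h = (1, 1) and Δ = (4, -12), so the interior equations h_(i-1)·m_(i-1) + 2(h_(i-1)+h_i)·m_i + h_i·m_(i+1) = 6(Δ_i − Δ_(i-1)) read
  1·m_0 + 4·m_1 + 1·m_2 = 6(Δ_1 - Δ_0) = -96
Clamped end conditions give two more equations: 2h_0·m_0 + h_0·m_1 = 6(Δ_0 - g'(0)) = 21 and h_1·m_1 + 2h_1·m_2 = 6(g'(2) - Δ_1) = 108.
Solving: m_0 = 149/4, m_1 = -107/2, m_2 = 323/4.
On [1, 2], g'(t) = b_1 + 2c_1·(t - 1) + 3d_1·(t - 1)² with b_1 = Δ_1 - h_1(2m_1 + m_2)/6 = -61/8, c_1 = m_1/2 = -107/4, d_1 = (m_2 - m_1)/(6h_1) = 179/8. So g'(1) = -61/8.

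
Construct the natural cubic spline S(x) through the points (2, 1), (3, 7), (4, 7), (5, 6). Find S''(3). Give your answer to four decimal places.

-9.2000

Write m_i for S''(x_i). With h_i = 1, 1, 1 and divided differences Δ_i = 6, 0, -1, the continuity of S' gives the tridiagonal system
  1·m_0 + 4·m_1 + 1·m_2 = 6(Δ_1 - Δ_0) = -36
  1·m_1 + 4·m_2 + 1·m_3 = 6(Δ_2 - Δ_1) = -6
Natural end conditions: m_0 = m_3 = 0.
Solving the tridiagonal system: m_0 = 0, m_1 = -46/5, m_2 = 4/5, m_3 = 0.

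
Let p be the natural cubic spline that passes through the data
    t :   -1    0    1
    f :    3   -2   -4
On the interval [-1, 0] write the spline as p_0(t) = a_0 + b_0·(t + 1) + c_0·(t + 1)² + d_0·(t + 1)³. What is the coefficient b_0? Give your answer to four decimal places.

-5.7500

With M_i denoting the second derivative at x_i, h_i = 1, 1, and Δ_i = (y_(i+1) − y_i)/h_i = -5, -2:
  1·M_0 + 4·M_1 + 1·M_2 = 6(Δ_1 - Δ_0) = 18
Natural end conditions: M_0 = M_2 = 0.
Hence M_0 = 0, M_1 = 9/2, M_2 = 0.
On [-1, 0], with p_0(t) = a_0 + b_0·(t + 1) + c_0·(t + 1)² + d_0·(t + 1)³: c_0 = M_0/2 = 0, d_0 = (M_1 - M_0)/(6h_0) = 3/4, b_0 = Δ_0 - h_0(2M_0 + M_1)/6 = -23/4.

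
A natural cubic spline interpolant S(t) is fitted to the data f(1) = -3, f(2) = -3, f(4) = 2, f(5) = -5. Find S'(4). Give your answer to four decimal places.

With m_i denoting the second derivative at x_i, h_i = 1, 2, 1, and Δ_i = (y_(i+1) − y_i)/h_i = 0, 5/2, -7:
  1·m_0 + 6·m_1 + 2·m_2 = 6(Δ_1 - Δ_0) = 15
  2·m_1 + 6·m_2 + 1·m_3 = 6(Δ_2 - Δ_1) = -57
Natural end conditions: m_0 = m_3 = 0.
Solving the tridiagonal system: m_0 = 0, m_1 = 51/8, m_2 = -93/8, m_3 = 0.
On [4, 5], S'(t) = b_2 + 2c_2·(t - 4) + 3d_2·(t - 4)² with b_2 = Δ_2 - h_2(2m_2 + m_3)/6 = -25/8, c_2 = m_2/2 = -93/16, d_2 = (m_3 - m_2)/(6h_2) = 31/16. So S'(4) = -25/8.

-3.1250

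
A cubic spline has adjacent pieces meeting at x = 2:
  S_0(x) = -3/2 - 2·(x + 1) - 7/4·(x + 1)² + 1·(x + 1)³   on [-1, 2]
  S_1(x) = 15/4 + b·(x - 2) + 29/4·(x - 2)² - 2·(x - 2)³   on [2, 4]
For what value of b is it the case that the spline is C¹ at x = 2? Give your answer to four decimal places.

14.5000

S_0'(x) = -2 - 7/2·(x + 1) + 3·(x + 1)², so S_0'(2) = 29/2. On the right, S_1'(2) = b, so b = 29/2.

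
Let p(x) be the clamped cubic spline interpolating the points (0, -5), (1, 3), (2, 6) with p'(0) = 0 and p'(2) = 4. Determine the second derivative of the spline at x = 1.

-19

Put σ_i = p'' at the i-th knot. Here h = (1, 1) and Δ = (8, 3), so the interior equations h_(i-1)·σ_(i-1) + 2(h_(i-1)+h_i)·σ_i + h_i·σ_(i+1) = 6(Δ_i − Δ_(i-1)) read
  1·σ_0 + 4·σ_1 + 1·σ_2 = 6(Δ_1 - Δ_0) = -30
Clamped end conditions give two more equations: 2h_0·σ_0 + h_0·σ_1 = 6(Δ_0 - p'(0)) = 48 and h_1·σ_1 + 2h_1·σ_2 = 6(p'(2) - Δ_1) = 6.
Forward elimination and back-substitution give σ_0 = 67/2, σ_1 = -19, σ_2 = 25/2.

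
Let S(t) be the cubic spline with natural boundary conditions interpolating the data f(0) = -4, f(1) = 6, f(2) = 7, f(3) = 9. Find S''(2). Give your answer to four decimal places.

Let M_i = S''(x_i). Step sizes h_i = 1, 1, 1; slopes of the chords Δ_i = (y_(i+1) - y_i)/h_i = 10, 1, 2.
  1·M_0 + 4·M_1 + 1·M_2 = 6(Δ_1 - Δ_0) = -54
  1·M_1 + 4·M_2 + 1·M_3 = 6(Δ_2 - Δ_1) = 6
Natural end conditions: M_0 = M_3 = 0.
Solving the tridiagonal system: M_0 = 0, M_1 = -74/5, M_2 = 26/5, M_3 = 0.

5.2000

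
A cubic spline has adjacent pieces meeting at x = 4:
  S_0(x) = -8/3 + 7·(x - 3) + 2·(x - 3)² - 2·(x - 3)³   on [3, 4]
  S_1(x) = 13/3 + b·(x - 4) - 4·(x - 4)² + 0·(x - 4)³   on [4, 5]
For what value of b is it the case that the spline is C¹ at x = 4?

5

S_0'(x) = 7 + 4·(x - 3) - 6·(x - 3)², so S_0'(4) = 5. On the right, S_1'(4) = b, so b = 5.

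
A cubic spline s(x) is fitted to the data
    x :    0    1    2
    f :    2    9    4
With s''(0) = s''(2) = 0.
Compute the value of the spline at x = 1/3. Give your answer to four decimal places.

5.2222

Write M_i for s''(x_i). With h_i = 1, 1 and divided differences Δ_i = 7, -5, the continuity of s' gives the tridiagonal system
  1·M_0 + 4·M_1 + 1·M_2 = 6(Δ_1 - Δ_0) = -72
Natural end conditions: M_0 = M_2 = 0.
Hence M_0 = 0, M_1 = -18, M_2 = 0.
On [0, 1], s(x) = 2 + 10·x + 0·x² - 3·x³.
With x = 1/3: s(1/3) = 47/9.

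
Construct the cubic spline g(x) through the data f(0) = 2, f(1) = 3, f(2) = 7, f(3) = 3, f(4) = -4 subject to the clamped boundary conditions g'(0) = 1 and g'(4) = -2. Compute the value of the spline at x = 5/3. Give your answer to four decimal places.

6.0198

With M_i denoting the second derivative at x_i, h_i = 1, 1, 1, 1, and Δ_i = (y_(i+1) − y_i)/h_i = 1, 4, -4, -7:
  1·M_0 + 4·M_1 + 1·M_2 = 6(Δ_1 - Δ_0) = 18
  1·M_1 + 4·M_2 + 1·M_3 = 6(Δ_2 - Δ_1) = -48
  1·M_2 + 4·M_3 + 1·M_4 = 6(Δ_3 - Δ_2) = -18
Clamped end conditions give two more equations: 2h_0·M_0 + h_0·M_1 = 6(Δ_0 - g'(0)) = 0 and h_3·M_3 + 2h_3·M_4 = 6(g'(4) - Δ_3) = 30.
Forward elimination and back-substitution give M_0 = -123/28, M_1 = 123/14, M_2 = -51/4, M_3 = -81/14, M_4 = 501/28.
On [1, 2], g(x) = 3 + 179/56·(x - 1) + 123/28·(x - 1)² - 201/56·(x - 1)³.
With (x - 1) = 2/3: g(5/3) = 1517/252.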